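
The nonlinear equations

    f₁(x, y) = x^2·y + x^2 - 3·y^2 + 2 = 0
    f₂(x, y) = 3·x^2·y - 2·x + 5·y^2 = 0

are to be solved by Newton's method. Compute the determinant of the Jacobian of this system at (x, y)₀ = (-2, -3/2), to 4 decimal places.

-214.0000

J = [[2·x·y + 2·x, x^2 - 6·y], [6·x·y - 2, 3·x^2 + 10·y]].
At the point, J = [[2.0000, 13.0000], [16.0000, -3.0000]].
det J = -214.0000.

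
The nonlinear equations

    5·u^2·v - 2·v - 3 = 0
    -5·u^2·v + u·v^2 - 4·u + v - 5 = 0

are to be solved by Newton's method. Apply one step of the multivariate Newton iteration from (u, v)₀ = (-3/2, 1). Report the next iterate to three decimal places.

(-1.689, 0.017)

At (-3/2, 1): F = (6.250, -10.750).
Jacobian J = [[10·u·v, 5·u^2 - 2], [-10·u·v + v^2 - 4, -5·u^2 + 2·u·v + 1]].
At the point, J = [[-15.000, 9.250], [12.000, -13.250]] (det J = 87.750).
Solving J·Δ = −F gives Δ = (-0.189, -0.983).
Then the next iterate is (u, v)₁ = (-1.689, 0.017).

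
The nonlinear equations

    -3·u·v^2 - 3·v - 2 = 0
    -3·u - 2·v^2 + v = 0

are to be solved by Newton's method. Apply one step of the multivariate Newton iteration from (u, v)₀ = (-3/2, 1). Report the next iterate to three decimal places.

(-0.778, 1.444)

At (-3/2, 1): F = (-0.500, 3.500).
Jacobian J = [[-3·v^2, -6·u·v - 3], [-3, -4·v + 1]].
At the point, J = [[-3.000, 6.000], [-3.000, -3.000]] (det J = 27.000).
Solving J·Δ = −F gives Δ = (0.722, 0.444).
Then the next iterate is (u, v)₁ = (-0.778, 1.444).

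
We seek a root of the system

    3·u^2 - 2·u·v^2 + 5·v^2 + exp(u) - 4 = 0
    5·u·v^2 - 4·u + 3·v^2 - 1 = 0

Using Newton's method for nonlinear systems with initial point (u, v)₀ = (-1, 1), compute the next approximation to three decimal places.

At (-1, 1): F = (6.36788, 1.000).
Jacobian J = [[6·u - 2·v^2 + exp(u), -4·u·v + 10·v], [5·v^2 - 4, 10·u·v + 6·v]].
At the point, J = [[-7.63212, 14.000], [1.000, -4.000]] (det J = 16.52848).
Solving J·Δ = −F gives Δ = (2.388, 0.847).
Then the next iterate is (u, v)₁ = (1.388, 1.847).

(1.388, 1.847)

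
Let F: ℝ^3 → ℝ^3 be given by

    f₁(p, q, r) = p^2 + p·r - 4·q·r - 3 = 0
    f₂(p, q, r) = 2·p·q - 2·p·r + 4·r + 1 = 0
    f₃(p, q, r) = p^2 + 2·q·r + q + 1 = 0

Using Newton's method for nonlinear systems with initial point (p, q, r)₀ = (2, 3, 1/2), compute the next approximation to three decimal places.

At (2, 3, 1/2): F = (-4.000, 13.000, 11.000).
Jacobian J = [[2·p + r, -4·r, p - 4·q], [2·q - 2·r, 2·p, -2·p + 4], [2·p, 2·r + 1, 2·q]].
At the point, J = [[4.500, -2.000, -10.000], [5.000, 4.000, 0.000], [4.000, 2.000, 6.000]] (det J = 228.000).
Solving J·Δ = −F gives Δ = (-1.053, -1.934, -0.487).
Then the next iterate is (p, q, r)₁ = (0.947, 1.066, 0.013).

(0.947, 1.066, 0.013)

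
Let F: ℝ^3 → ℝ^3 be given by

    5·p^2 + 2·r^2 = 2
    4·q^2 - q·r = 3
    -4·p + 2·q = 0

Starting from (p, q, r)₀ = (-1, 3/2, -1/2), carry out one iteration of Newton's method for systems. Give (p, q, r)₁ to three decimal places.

At (-1, 3/2, -1/2): F = (3.500, 6.750, 7.000).
Jacobian J = [[10·p, 0, 4·r], [0, 8·q - r, -q], [-4, 2, 0]].
At the point, J = [[-10.000, 0.000, -2.000], [0.000, 12.500, -1.500], [-4.000, 2.000, 0.000]] (det J = -130.000).
Solving J·Δ = −F gives Δ = (1.219, -1.062, -4.346).
Then the next iterate is (p, q, r)₁ = (0.219, 0.438, -4.846).

(0.219, 0.438, -4.846)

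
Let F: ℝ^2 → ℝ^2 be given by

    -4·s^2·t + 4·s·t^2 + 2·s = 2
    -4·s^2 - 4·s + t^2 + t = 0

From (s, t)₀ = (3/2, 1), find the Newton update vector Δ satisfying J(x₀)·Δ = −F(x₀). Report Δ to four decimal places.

(-1.1000, -1.5333)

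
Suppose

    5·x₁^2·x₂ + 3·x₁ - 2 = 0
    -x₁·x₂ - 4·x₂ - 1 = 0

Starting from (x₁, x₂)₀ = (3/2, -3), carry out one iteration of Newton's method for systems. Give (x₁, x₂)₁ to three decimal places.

At (3/2, -3): F = (-31.250, 15.500).
Jacobian J = [[10·x₁·x₂ + 3, 5·x₁^2], [-x₂, -x₁ - 4]].
At the point, J = [[-42.000, 11.250], [3.000, -5.500]] (det J = 197.250).
Solving J·Δ = −F gives Δ = (0.013, 2.825).
Then the next iterate is (x₁, x₂)₁ = (1.513, -0.175).

(1.513, -0.175)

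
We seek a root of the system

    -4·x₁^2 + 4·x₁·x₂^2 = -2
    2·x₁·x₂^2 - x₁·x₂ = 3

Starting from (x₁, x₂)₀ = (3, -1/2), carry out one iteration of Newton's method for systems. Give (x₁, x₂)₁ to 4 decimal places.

(1.7260, -0.6416)

At (3, -1/2): F = (-31.0000, 0.0000).
Jacobian J = [[-8·x₁ + 4·x₂^2, 8·x₁·x₂], [2·x₂^2 - x₂, 4·x₁·x₂ - x₁]].
At the point, J = [[-23.0000, -12.0000], [1.0000, -9.0000]] (det J = 219.0000).
Solving J·Δ = −F gives Δ = (-1.2740, -0.1416).
Then the next iterate is (x₁, x₂)₁ = (1.7260, -0.6416).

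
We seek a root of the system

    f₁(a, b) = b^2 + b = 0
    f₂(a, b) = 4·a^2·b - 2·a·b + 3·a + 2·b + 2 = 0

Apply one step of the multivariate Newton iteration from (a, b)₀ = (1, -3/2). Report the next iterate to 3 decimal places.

(1.083, -1.125)

At (1, -3/2): F = (0.750, -1.000).
Jacobian J = [[0, 2·b + 1], [8·a·b - 2·b + 3, 4·a^2 - 2·a + 2]].
At the point, J = [[0.000, -2.000], [-6.000, 4.000]] (det J = -12.000).
Solving J·Δ = −F gives Δ = (0.083, 0.375).
Then the next iterate is (a, b)₁ = (1.083, -1.125).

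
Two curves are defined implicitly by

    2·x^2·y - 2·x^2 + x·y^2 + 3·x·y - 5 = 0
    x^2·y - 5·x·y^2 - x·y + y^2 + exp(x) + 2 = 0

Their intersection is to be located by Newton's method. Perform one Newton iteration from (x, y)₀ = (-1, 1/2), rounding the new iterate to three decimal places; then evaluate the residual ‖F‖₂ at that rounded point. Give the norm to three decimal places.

5.701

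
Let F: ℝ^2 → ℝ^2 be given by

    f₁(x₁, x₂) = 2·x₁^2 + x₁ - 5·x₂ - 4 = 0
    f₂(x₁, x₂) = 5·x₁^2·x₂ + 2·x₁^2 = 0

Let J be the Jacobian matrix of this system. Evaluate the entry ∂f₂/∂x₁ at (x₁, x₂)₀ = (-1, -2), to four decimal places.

16.0000

∂f₂/∂x₁ = 10·x₁·x₂ + 4·x₁.
At (-1, -2) this is 16.0000.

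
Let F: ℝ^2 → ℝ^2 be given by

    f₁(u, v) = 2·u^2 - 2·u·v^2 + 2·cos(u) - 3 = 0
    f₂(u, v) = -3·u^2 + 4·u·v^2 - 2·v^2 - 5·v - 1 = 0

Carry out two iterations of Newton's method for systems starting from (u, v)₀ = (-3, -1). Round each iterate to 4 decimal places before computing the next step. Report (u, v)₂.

At (-3, -1): F = (19.020015, -37.0000).
Jacobian J = [[4·u - 2·v^2 - 2·sin(u), -4·u·v], [-6·u + 4·v^2, 8·u·v - 4·v - 5]].
At the point, J = [[-13.717760, -12.0000], [22.0000, 23.0000]] (det J = -51.508480).
Solving J·Δ = −F gives Δ = (-0.1270, 1.7301).
Then the next iterate is (u, v)₁ = (-3.1270, 0.7301).
Round to (-3.1270, 0.7301) and repeat: F = (17.890141, -41.718319), J = [[-13.544908, 9.132091], [20.894184, -26.184582]].
Δ = (0.5338, -1.1673), so (u, v)₂ = (-2.5932, -0.4372).

(-2.5932, -0.4372)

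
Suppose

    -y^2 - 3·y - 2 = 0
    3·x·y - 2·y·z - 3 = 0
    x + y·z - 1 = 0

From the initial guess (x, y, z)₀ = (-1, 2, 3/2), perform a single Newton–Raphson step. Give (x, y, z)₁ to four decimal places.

(-0.0179, 0.2857, 1.7946)

At (-1, 2, 3/2): F = (-12.0000, -15.0000, 1.0000).
Jacobian J = [[0, -2·y - 3, 0], [3·y, 3·x - 2·z, -2·y], [1, z, y]].
At the point, J = [[0.0000, -7.0000, 0.0000], [6.0000, -6.0000, -4.0000], [1.0000, 1.5000, 2.0000]] (det J = 112.0000).
Solving J·Δ = −F gives Δ = (0.9821, -1.7143, 0.2946).
Then the next iterate is (x, y, z)₁ = (-0.0179, 0.2857, 1.7946).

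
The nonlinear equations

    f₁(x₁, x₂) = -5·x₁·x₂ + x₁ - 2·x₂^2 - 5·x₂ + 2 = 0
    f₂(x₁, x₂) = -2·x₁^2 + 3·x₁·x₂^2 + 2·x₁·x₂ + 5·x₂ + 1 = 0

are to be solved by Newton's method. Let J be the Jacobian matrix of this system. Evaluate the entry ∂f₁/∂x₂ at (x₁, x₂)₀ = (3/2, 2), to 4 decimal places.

-20.5000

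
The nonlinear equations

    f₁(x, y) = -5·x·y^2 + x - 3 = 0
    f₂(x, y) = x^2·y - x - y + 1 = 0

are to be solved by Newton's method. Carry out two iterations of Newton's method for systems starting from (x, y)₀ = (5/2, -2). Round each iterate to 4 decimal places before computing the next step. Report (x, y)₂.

(1.3472, -0.7105)

At (5/2, -2): F = (-50.5000, -12.0000).
Jacobian J = [[-5·y^2 + 1, -10·x·y], [2·x·y - 1, x^2 - 1]].
At the point, J = [[-19.0000, 50.0000], [-11.0000, 5.2500]] (det J = 450.2500).
Solving J·Δ = −F gives Δ = (-0.7438, 0.7274).
Then the next iterate is (x, y)₁ = (1.7562, -1.2726).
Round to (1.7562, -1.2726) and repeat: F = (-15.464724, -3.408602), J = [[-7.097554, 22.349401], [-5.469880, 2.084238]].
Δ = (-0.4090, 0.5621), so (x, y)₂ = (1.3472, -0.7105).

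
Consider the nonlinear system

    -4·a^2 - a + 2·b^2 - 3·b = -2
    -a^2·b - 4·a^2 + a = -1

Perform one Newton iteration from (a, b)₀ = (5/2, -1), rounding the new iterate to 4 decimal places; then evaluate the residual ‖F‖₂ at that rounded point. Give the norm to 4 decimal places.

4.0555

At (5/2, -1): F = (-20.5000, -15.2500).
Jacobian J = [[-8·a - 1, 4·b - 3], [-2·a·b - 8·a + 1, -a^2]].
At the point, J = [[-21.0000, -7.0000], [-14.0000, -6.2500]] (det J = 33.2500).
Solving J·Δ = −F gives Δ = (-0.6429, -1.0000).
Then the next iterate is (a, b)₁ = (1.8571, -2.0000).
Re-evaluating at (1.8571, -2.0000): F = (0.347618, -4.040541), so ‖F‖₂ = 4.0555.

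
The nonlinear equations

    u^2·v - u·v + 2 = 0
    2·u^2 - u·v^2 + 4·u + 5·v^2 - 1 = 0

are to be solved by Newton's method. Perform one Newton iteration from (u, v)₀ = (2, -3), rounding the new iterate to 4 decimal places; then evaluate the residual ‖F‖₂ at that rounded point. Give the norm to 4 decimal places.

At (2, -3): F = (-4.0000, 42.0000).
Jacobian J = [[2·u·v - v, u^2 - u], [4·u - v^2 + 4, -2·u·v + 10·v]].
At the point, J = [[-9.0000, 2.0000], [3.0000, -18.0000]] (det J = 156.0000).
Solving J·Δ = −F gives Δ = (0.0769, 2.3462).
Then the next iterate is (u, v)₁ = (2.0769, -0.6538).
Re-evaluating at (2.0769, -0.6538): F = (0.537702, 17.184119), so ‖F‖₂ = 17.1925.

17.1925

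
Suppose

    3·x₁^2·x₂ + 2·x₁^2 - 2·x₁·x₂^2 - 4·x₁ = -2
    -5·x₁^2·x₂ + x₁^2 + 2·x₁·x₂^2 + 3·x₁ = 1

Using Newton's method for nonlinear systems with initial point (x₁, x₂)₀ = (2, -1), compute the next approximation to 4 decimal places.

(1.1067, -0.7467)

At (2, -1): F = (-14.0000, 33.0000).
Jacobian J = [[6·x₁·x₂ + 4·x₁ - 2·x₂^2 - 4, 3·x₁^2 - 4·x₁·x₂], [-10·x₁·x₂ + 2·x₁ + 2·x₂^2 + 3, -5·x₁^2 + 4·x₁·x₂]].
At the point, J = [[-10.0000, 20.0000], [29.0000, -28.0000]] (det J = -300.0000).
Solving J·Δ = −F gives Δ = (-0.8933, 0.2533).
Then the next iterate is (x₁, x₂)₁ = (1.1067, -0.7467).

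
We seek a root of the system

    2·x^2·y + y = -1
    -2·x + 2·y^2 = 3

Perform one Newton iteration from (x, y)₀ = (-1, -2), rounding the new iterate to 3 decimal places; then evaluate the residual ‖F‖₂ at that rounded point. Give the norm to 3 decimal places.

1.807

At (-1, -2): F = (-5.000, 7.000).
Jacobian J = [[4·x·y, 2·x^2 + 1], [-2, 4·y]].
At the point, J = [[8.000, 3.000], [-2.000, -8.000]] (det J = -58.000).
Solving J·Δ = −F gives Δ = (0.328, 0.793).
Then the next iterate is (x, y)₁ = (-0.672, -1.207).
Re-evaluating at (-0.672, -1.207): F = (-1.29712, 1.25770), so ‖F‖₂ = 1.807.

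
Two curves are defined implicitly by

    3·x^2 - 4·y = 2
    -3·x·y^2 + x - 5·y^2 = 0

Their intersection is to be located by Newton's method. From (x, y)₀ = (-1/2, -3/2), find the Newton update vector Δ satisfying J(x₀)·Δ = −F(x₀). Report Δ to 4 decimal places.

(0.3005, 0.9622)

At (-1/2, -3/2): F = (4.7500, -8.3750).
Jacobian J = [[6·x, -4], [-3·y^2 + 1, -6·x·y - 10·y]].
At the point, J = [[-3.0000, -4.0000], [-5.7500, 10.5000]] (det J = -54.5000).
Solving J·Δ = −F gives Δ = (0.3005, 0.9622).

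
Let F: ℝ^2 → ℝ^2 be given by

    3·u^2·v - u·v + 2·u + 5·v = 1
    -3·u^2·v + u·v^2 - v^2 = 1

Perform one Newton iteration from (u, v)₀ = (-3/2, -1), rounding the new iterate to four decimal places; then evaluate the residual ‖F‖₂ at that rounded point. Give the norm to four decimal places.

2.6311

At (-3/2, -1): F = (-17.2500, 3.2500).
Jacobian J = [[6·u·v - v + 2, 3·u^2 - u + 5], [-6·u·v + v^2, -3·u^2 + 2·u·v - 2·v]].
At the point, J = [[12.0000, 13.2500], [-8.0000, -1.7500]] (det J = 85.0000).
Solving J·Δ = −F gives Δ = (0.1515, 1.1647).
Then the next iterate is (u, v)₁ = (-1.3485, 0.1647).
Re-evaluating at (-1.3485, 0.1647): F = (-1.752905, -1.962203), so ‖F‖₂ = 2.6311.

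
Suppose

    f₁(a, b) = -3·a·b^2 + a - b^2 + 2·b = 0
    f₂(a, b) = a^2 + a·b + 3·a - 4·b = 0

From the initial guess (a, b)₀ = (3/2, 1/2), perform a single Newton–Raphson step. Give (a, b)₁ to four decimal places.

At (3/2, 1/2): F = (1.1250, 5.5000).
Jacobian J = [[-3·b^2 + 1, -6·a·b - 2·b + 2], [2·a + b + 3, a - 4]].
At the point, J = [[0.2500, -3.5000], [6.5000, -2.5000]] (det J = 22.1250).
Solving J·Δ = −F gives Δ = (-0.7429, 0.2684).
Then the next iterate is (a, b)₁ = (0.7571, 0.7684).

(0.7571, 0.7684)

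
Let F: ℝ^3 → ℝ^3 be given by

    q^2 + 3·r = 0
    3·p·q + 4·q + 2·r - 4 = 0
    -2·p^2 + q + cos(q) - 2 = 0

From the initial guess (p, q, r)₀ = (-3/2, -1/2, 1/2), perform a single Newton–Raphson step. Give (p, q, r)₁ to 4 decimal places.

At (-3/2, -1/2, 1/2): F = (1.7500, -2.7500, -6.122417).
Jacobian J = [[0, 2·q, 3], [3·q, 3·p + 4, 2], [-4·p, -sin(q) + 1, 0]].
At the point, J = [[0.0000, -1.0000, 3.0000], [-1.5000, -0.5000, 2.0000], [6.0000, 1.479426, 0.0000]] (det J = -9.657415).
Solving J·Δ = −F gives Δ = (-1.4830, 10.1529, 2.8010).
Then the next iterate is (p, q, r)₁ = (-2.9830, 9.6529, 3.3010).

(-2.9830, 9.6529, 3.3010)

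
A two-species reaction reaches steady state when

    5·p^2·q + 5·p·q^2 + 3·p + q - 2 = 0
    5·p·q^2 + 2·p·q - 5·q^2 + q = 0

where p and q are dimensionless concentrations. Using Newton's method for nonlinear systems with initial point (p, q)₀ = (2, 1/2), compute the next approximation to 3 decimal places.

(1.261, 0.291)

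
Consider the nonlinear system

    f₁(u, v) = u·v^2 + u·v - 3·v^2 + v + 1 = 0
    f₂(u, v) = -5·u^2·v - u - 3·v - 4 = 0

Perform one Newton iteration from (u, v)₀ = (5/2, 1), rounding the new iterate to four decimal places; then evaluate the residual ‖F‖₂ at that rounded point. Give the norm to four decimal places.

2218.9835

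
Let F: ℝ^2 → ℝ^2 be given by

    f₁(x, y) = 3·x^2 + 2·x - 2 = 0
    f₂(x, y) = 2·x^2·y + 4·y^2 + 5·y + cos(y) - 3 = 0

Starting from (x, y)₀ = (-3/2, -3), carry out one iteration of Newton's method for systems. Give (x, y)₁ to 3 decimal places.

(-1.250, -2.442)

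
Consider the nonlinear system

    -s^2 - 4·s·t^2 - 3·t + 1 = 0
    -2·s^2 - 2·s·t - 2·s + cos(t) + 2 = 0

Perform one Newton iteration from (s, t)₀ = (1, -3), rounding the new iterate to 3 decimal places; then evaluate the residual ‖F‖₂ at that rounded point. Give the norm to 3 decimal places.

At (1, -3): F = (-27.000, 3.01001).
Jacobian J = [[-2·s - 4·t^2, -8·s·t - 3], [-4·s - 2·t - 2, -2·s - sin(t)]].
At the point, J = [[-38.000, 21.000], [0.000, -1.85888]] (det J = 70.63744).
Solving J·Δ = −F gives Δ = (0.184, 1.619).
Then the next iterate is (s, t)₁ = (1.184, -1.381).
Re-evaluating at (1.184, -1.381): F = (-5.29117, 0.28715), so ‖F‖₂ = 5.299.

5.299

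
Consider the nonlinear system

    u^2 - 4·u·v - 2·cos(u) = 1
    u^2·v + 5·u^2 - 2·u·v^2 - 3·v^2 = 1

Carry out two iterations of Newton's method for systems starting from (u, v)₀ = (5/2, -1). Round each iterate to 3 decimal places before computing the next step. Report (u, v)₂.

(0.829, -0.588)

At (5/2, -1): F = (16.85229, 16.000).
Jacobian J = [[2·u - 4·v + 2·sin(u), -4·u], [2·u·v + 10·u - 2·v^2, u^2 - 4·u·v - 6·v]].
At the point, J = [[10.19694, -10.000], [18.000, 22.250]] (det J = 406.88201).
Solving J·Δ = −F gives Δ = (-1.315, 0.345).
Then the next iterate is (u, v)₁ = (1.185, -0.655).
Round to (1.185, -0.655) and repeat: F = (2.75633, 2.79749), J = [[6.84300, -4.740], [9.43960, 8.43893]].
Δ = (-0.356, 0.067), so (u, v)₂ = (0.829, -0.588).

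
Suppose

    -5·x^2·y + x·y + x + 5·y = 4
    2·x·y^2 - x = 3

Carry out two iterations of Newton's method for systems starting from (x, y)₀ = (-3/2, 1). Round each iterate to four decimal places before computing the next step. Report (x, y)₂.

(-0.4131, -1.6528)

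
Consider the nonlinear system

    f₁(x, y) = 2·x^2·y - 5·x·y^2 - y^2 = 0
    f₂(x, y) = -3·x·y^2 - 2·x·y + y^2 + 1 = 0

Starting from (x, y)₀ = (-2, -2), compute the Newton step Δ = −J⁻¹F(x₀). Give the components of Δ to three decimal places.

(0.844, 0.594)

At (-2, -2): F = (20.000, 21.000).
Jacobian J = [[4·x·y - 5·y^2, 2·x^2 - 10·x·y - 2·y], [-3·y^2 - 2·y, -6·x·y - 2·x + 2·y]].
At the point, J = [[-4.000, -28.000], [-8.000, -24.000]] (det J = -128.000).
Solving J·Δ = −F gives Δ = (0.844, 0.594).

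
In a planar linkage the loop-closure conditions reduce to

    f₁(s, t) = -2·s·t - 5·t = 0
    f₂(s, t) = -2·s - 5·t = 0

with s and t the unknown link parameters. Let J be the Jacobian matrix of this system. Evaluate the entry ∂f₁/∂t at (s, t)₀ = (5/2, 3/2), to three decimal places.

-10.000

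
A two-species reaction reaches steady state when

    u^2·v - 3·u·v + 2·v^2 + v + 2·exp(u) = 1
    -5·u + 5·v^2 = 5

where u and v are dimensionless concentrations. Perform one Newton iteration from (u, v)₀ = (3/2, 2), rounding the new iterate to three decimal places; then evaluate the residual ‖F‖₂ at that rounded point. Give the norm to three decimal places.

6.023

At (3/2, 2): F = (13.46338, 7.500).
Jacobian J = [[2·u·v - 3·v + 2·exp(u), u^2 - 3·u + 4·v + 1], [-5, 10·v]].
At the point, J = [[8.96338, 6.750], [-5.000, 20.000]] (det J = 213.01756).
Solving J·Δ = −F gives Δ = (-1.026, -0.632).
Then the next iterate is (u, v)₁ = (0.474, 1.368).
Re-evaluating at (0.474, 1.368): F = (5.68572, 1.98712), so ‖F‖₂ = 6.023.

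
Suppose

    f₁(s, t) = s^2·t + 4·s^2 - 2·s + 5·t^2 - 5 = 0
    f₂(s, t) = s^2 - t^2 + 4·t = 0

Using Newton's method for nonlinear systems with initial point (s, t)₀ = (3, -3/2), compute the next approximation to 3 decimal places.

At (3, -3/2): F = (22.750, 0.750).
Jacobian J = [[2·s·t + 8·s - 2, s^2 + 10·t], [2·s, -2·t + 4]].
At the point, J = [[13.000, -6.000], [6.000, 7.000]] (det J = 127.000).
Solving J·Δ = −F gives Δ = (-1.289, 0.998).
Then the next iterate is (s, t)₁ = (1.711, -0.502).

(1.711, -0.502)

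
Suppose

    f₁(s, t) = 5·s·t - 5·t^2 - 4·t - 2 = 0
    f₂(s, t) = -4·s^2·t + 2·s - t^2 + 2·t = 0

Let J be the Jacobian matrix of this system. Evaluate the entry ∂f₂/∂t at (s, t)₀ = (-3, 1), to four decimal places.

∂f₂/∂t = -4·s^2 - 2·t + 2.
At (-3, 1) this is -36.0000.

-36.0000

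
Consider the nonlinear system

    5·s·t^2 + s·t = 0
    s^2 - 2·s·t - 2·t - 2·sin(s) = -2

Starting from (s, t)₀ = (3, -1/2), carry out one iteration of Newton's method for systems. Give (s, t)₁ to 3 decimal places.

(1.441, -0.410)

At (3, -1/2): F = (2.250, 14.71776).
Jacobian J = [[5·t^2 + t, 10·s·t + s], [2·s - 2·t - 2·cos(s), -2·s - 2]].
At the point, J = [[0.750, -12.000], [8.97998, -8.000]] (det J = 101.75982).
Solving J·Δ = −F gives Δ = (-1.559, 0.090).
Then the next iterate is (s, t)₁ = (1.441, -0.410).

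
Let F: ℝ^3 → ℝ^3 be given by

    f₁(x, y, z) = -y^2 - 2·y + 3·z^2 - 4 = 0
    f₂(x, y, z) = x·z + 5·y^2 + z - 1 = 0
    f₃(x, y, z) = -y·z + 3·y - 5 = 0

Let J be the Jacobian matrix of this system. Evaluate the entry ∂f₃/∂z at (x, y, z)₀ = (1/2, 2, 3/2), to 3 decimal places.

∂f₃/∂z = -y.
At (1/2, 2, 3/2) this is -2.000.

-2.000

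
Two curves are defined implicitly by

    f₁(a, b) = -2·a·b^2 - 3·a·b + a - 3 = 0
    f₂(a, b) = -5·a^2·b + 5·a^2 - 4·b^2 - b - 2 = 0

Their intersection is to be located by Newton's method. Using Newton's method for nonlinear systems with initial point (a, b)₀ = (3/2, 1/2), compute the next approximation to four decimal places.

At (3/2, 1/2): F = (-4.5000, 2.1250).
Jacobian J = [[-2·b^2 - 3·b + 1, -4·a·b - 3·a], [-10·a·b + 10·a, -5·a^2 - 8·b - 1]].
At the point, J = [[-1.0000, -7.5000], [7.5000, -16.2500]] (det J = 72.5000).
Solving J·Δ = −F gives Δ = (-1.2284, -0.4362).
Then the next iterate is (a, b)₁ = (0.2716, 0.0638).

(0.2716, 0.0638)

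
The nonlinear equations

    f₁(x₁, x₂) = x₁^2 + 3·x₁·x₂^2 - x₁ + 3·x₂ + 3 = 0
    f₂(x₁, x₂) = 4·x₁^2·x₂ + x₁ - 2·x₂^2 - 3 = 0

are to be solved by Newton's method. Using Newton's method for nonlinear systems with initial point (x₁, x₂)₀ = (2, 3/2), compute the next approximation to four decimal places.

(1.6292, 0.5769)

At (2, 3/2): F = (23.0000, 18.5000).
Jacobian J = [[2·x₁ + 3·x₂^2 - 1, 6·x₁·x₂ + 3], [8·x₁·x₂ + 1, 4·x₁^2 - 4·x₂]].
At the point, J = [[9.7500, 21.0000], [25.0000, 10.0000]] (det J = -427.5000).
Solving J·Δ = −F gives Δ = (-0.3708, -0.9231).
Then the next iterate is (x₁, x₂)₁ = (1.6292, 0.5769).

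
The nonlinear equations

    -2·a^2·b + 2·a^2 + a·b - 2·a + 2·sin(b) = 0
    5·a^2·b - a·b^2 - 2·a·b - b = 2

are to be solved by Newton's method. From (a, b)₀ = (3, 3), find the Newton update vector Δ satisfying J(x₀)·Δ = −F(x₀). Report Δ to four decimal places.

At (3, 3): F = (-32.717760, 85.0000).
Jacobian J = [[-4·a·b + 4·a + b - 2, -2·a^2 + a + 2·cos(b)], [10·a·b - b^2 - 2·b, 5·a^2 - 2·a·b - 2·a - 1]].
At the point, J = [[-23.0000, -16.979985], [75.0000, 20.0000]] (det J = 813.498874).
Solving J·Δ = −F gives Δ = (-0.9698, -0.6132).

(-0.9698, -0.6132)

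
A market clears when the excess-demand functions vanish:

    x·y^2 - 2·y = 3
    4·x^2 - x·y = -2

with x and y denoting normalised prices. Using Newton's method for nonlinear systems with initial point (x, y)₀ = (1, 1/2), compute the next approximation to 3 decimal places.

(-0.276, -3.569)

At (1, 1/2): F = (-3.750, 5.500).
Jacobian J = [[y^2, 2·x·y - 2], [8·x - y, -x]].
At the point, J = [[0.250, -1.000], [7.500, -1.000]] (det J = 7.250).
Solving J·Δ = −F gives Δ = (-1.276, -4.069).
Then the next iterate is (x, y)₁ = (-0.276, -3.569).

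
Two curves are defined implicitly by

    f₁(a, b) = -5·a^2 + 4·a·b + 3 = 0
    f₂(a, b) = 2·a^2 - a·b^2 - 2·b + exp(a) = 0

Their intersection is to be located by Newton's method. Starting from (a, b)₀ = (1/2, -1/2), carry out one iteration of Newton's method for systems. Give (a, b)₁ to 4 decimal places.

(2.4372, 5.9051)

At (1/2, -1/2): F = (0.7500, 3.023721).
Jacobian J = [[-10·a + 4·b, 4·a], [4·a - b^2 + exp(a), -2·a·b - 2]].
At the point, J = [[-7.0000, 2.0000], [3.398721, -1.5000]] (det J = 3.702557).
Solving J·Δ = −F gives Δ = (1.9372, 6.4051).
Then the next iterate is (a, b)₁ = (2.4372, 5.9051).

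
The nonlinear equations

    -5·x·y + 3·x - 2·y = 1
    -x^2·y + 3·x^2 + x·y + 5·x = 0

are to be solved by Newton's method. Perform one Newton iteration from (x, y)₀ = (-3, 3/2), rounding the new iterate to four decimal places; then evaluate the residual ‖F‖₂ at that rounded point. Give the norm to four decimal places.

At (-3, 3/2): F = (9.5000, -6.0000).
Jacobian J = [[-5·y + 3, -5·x - 2], [-2·x·y + 6·x + y + 5, -x^2 + x]].
At the point, J = [[-4.5000, 13.0000], [-2.5000, -12.0000]] (det J = 86.5000).
Solving J·Δ = −F gives Δ = (0.4162, -0.5867).
Then the next iterate is (x, y)₁ = (-2.5838, 0.9133).
Re-evaluating at (-2.5838, 0.9133): F = (1.220923, -1.347929), so ‖F‖₂ = 1.8187.

1.8187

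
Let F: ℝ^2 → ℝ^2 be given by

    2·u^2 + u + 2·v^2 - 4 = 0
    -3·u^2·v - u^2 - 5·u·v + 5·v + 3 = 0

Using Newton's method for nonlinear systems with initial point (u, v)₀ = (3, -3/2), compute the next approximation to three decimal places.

(1.392, -1.401)

At (3, -3/2): F = (21.500, 49.500).
Jacobian J = [[4·u + 1, 4·v], [-6·u·v - 2·u - 5·v, -3·u^2 - 5·u + 5]].
At the point, J = [[13.000, -6.000], [28.500, -37.000]] (det J = -310.000).
Solving J·Δ = −F gives Δ = (-1.608, 0.099).
Then the next iterate is (u, v)₁ = (1.392, -1.401).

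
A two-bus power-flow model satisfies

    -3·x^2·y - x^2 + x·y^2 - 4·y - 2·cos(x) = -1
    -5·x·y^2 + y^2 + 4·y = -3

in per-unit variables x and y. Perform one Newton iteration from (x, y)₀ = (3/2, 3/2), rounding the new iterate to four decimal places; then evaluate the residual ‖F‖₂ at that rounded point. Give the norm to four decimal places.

20.7556

At (3/2, 3/2): F = (-14.141474, -5.6250).
Jacobian J = [[-6·x·y - 2·x + y^2 + 2·sin(x), -3·x^2 + 2·x·y - 4], [-5·y^2, -10·x·y + 2·y + 4]].
At the point, J = [[-12.255010, -6.2500], [-11.2500, -15.5000]] (det J = 119.640155).
Solving J·Δ = −F gives Δ = (-1.5383, 0.7536).
Then the next iterate is (x, y)₁ = (-0.0383, 2.2536).
Re-evaluating at (-0.0383, 2.2536): F = (-10.218832, 18.065686), so ‖F‖₂ = 20.7556.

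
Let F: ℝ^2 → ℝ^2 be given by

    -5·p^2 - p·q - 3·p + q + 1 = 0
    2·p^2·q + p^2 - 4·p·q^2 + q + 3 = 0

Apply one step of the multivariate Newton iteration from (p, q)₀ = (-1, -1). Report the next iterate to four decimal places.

At (-1, -1): F = (-3.0000, 5.0000).
Jacobian J = [[-10·p - q - 3, -p + 1], [4·p·q + 2·p - 4·q^2, 2·p^2 - 8·p·q + 1]].
At the point, J = [[8.0000, 2.0000], [-2.0000, -5.0000]] (det J = -36.0000).
Solving J·Δ = −F gives Δ = (0.1389, 0.9444).
Then the next iterate is (p, q)₁ = (-0.8611, -0.0556).

(-0.8611, -0.0556)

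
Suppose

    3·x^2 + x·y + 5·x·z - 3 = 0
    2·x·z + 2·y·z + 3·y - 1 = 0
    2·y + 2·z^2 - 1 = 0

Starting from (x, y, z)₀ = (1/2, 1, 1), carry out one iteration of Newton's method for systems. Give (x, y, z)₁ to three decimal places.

(0.557, 0.182, 0.659)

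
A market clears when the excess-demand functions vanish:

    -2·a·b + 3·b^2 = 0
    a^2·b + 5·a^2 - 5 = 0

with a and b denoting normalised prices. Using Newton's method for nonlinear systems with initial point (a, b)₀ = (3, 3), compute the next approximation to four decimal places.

At (3, 3): F = (9.0000, 67.0000).
Jacobian J = [[-2·b, -2·a + 6·b], [2·a·b + 10·a, a^2]].
At the point, J = [[-6.0000, 12.0000], [48.0000, 9.0000]] (det J = -630.0000).
Solving J·Δ = −F gives Δ = (-1.1476, -1.3238).
Then the next iterate is (a, b)₁ = (1.8524, 1.6762).

(1.8524, 1.6762)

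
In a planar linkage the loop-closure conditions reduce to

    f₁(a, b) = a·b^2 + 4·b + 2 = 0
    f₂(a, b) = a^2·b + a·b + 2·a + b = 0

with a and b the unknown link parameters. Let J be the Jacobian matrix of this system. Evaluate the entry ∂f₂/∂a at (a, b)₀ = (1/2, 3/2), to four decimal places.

∂f₂/∂a = 2·a·b + b + 2.
At (1/2, 3/2) this is 5.0000.

5.0000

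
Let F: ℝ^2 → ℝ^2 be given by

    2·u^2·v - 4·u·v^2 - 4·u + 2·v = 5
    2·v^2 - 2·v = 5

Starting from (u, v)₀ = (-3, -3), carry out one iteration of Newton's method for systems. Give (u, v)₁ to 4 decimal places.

At (-3, -3): F = (55.0000, 19.0000).
Jacobian J = [[4·u·v - 4·v^2 - 4, 2·u^2 - 8·u·v + 2], [0, 4·v - 2]].
At the point, J = [[-4.0000, -52.0000], [0.0000, -14.0000]] (det J = 56.0000).
Solving J·Δ = −F gives Δ = (-3.8929, 1.3571).
Then the next iterate is (u, v)₁ = (-6.8929, -1.6429).

(-6.8929, -1.6429)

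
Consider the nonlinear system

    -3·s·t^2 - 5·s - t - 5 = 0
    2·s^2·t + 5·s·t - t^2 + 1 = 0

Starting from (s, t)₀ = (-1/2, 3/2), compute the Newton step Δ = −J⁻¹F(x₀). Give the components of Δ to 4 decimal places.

(-0.4186, -1.2267)

At (-1/2, 3/2): F = (-0.6250, -4.2500).
Jacobian J = [[-3·t^2 - 5, -6·s·t - 1], [4·s·t + 5·t, 2·s^2 + 5·s - 2·t]].
At the point, J = [[-11.7500, 3.5000], [4.5000, -5.0000]] (det J = 43.0000).
Solving J·Δ = −F gives Δ = (-0.4186, -1.2267).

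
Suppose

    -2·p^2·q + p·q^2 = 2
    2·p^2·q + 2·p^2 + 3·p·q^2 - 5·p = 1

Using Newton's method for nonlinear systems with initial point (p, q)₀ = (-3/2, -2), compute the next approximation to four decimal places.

(-1.2669, -1.4236)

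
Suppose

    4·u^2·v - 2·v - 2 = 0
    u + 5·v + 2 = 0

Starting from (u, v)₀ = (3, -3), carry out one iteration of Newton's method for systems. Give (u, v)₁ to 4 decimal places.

At (3, -3): F = (-104.0000, -10.0000).
Jacobian J = [[8·u·v, 4·u^2 - 2], [1, 5]].
At the point, J = [[-72.0000, 34.0000], [1.0000, 5.0000]] (det J = -394.0000).
Solving J·Δ = −F gives Δ = (-0.4569, 2.0914).
Then the next iterate is (u, v)₁ = (2.5431, -0.9086).

(2.5431, -0.9086)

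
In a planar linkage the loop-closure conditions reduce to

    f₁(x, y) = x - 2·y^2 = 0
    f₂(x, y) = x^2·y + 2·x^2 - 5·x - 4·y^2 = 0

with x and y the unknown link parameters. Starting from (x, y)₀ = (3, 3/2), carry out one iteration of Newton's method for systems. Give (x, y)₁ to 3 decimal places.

At (3, 3/2): F = (-1.500, 7.500).
Jacobian J = [[1, -4·y], [2·x·y + 4·x - 5, x^2 - 8·y]].
At the point, J = [[1.000, -6.000], [16.000, -3.000]] (det J = 93.000).
Solving J·Δ = −F gives Δ = (-0.532, -0.339).
Then the next iterate is (x, y)₁ = (2.468, 1.161).

(2.468, 1.161)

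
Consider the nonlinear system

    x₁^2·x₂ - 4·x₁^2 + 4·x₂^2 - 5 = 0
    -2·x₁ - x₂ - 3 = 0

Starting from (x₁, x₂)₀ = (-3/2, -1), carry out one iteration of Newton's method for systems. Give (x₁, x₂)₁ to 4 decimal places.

(-0.8208, -1.3585)

At (-3/2, -1): F = (-12.2500, 1.0000).
Jacobian J = [[2·x₁·x₂ - 8·x₁, x₁^2 + 8·x₂], [-2, -1]].
At the point, J = [[15.0000, -5.7500], [-2.0000, -1.0000]] (det J = -26.5000).
Solving J·Δ = −F gives Δ = (0.6792, -0.3585).
Then the next iterate is (x₁, x₂)₁ = (-0.8208, -1.3585).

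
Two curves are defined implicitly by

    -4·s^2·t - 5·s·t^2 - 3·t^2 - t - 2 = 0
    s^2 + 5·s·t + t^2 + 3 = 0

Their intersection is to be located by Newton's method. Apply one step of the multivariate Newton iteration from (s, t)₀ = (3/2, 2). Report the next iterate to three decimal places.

(-1.588, 3.382)

At (3/2, 2): F = (-64.000, 24.250).
Jacobian J = [[-8·s·t - 5·t^2, -4·s^2 - 10·s·t - 6·t - 1], [2·s + 5·t, 5·s + 2·t]].
At the point, J = [[-44.000, -52.000], [13.000, 11.500]] (det J = 170.000).
Solving J·Δ = −F gives Δ = (-3.088, 1.382).
Then the next iterate is (s, t)₁ = (-1.588, 3.382).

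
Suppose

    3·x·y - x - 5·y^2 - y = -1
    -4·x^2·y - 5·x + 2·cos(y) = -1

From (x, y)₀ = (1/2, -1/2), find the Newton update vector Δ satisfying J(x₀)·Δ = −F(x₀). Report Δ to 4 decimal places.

(0.2477, 0.2944)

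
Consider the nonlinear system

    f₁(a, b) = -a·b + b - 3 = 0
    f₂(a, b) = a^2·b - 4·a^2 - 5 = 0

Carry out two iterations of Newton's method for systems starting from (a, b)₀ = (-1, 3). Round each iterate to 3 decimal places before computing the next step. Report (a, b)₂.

(0.235, 8.962)

At (-1, 3): F = (3.000, -6.000).
Jacobian J = [[-b, -a + 1], [2·a·b - 8·a, a^2]].
At the point, J = [[-3.000, 2.000], [2.000, 1.000]] (det J = -7.000).
Solving J·Δ = −F gives Δ = (2.143, 1.714).
Then the next iterate is (a, b)₁ = (1.143, 4.714).
Round to (1.143, 4.714) and repeat: F = (-3.67410, -4.06720), J = [[-4.714, -0.143], [1.63220, 1.30645]].
Δ = (-0.908, 4.248), so (a, b)₂ = (0.235, 8.962).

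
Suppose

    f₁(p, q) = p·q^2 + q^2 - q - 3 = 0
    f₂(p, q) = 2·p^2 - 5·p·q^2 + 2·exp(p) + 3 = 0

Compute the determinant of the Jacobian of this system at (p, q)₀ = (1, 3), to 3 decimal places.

121.198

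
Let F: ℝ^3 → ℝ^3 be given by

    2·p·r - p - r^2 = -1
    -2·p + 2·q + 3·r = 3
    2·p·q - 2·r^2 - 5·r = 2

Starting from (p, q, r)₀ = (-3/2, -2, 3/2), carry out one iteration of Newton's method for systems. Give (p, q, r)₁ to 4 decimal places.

At (-3/2, -2, 3/2): F = (-4.2500, 0.5000, -8.0000).
Jacobian J = [[2·r - 1, 0, 2·p - 2·r], [-2, 2, 3], [2·q, 2·p, -4·r - 5]].
At the point, J = [[2.0000, 0.0000, -6.0000], [-2.0000, 2.0000, 3.0000], [-4.0000, -3.0000, -11.0000]] (det J = -110.0000).
Solving J·Δ = −F gives Δ = (-0.2886, 0.6682, -0.8045).
Then the next iterate is (p, q, r)₁ = (-1.7886, -1.3318, 0.6955).

(-1.7886, -1.3318, 0.6955)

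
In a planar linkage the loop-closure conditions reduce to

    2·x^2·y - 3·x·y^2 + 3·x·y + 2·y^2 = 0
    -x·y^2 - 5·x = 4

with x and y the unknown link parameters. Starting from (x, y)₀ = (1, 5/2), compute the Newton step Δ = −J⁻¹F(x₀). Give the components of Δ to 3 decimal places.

(5.000, -14.300)

At (1, 5/2): F = (6.250, -15.250).
Jacobian J = [[4·x·y - 3·y^2 + 3·y, 2·x^2 - 6·x·y + 3·x + 4·y], [-y^2 - 5, -2·x·y]].
At the point, J = [[-1.250, 0.000], [-11.250, -5.000]] (det J = 6.250).
Solving J·Δ = −F gives Δ = (5.000, -14.300).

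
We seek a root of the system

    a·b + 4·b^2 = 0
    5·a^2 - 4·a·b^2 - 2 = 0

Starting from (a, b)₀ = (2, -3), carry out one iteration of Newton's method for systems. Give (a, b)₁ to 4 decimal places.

At (2, -3): F = (30.0000, -54.0000).
Jacobian J = [[b, a + 8·b], [10·a - 4·b^2, -8·a·b]].
At the point, J = [[-3.0000, -22.0000], [-16.0000, 48.0000]] (det J = -496.0000).
Solving J·Δ = −F gives Δ = (0.5081, 1.2944).
Then the next iterate is (a, b)₁ = (2.5081, -1.7056).

(2.5081, -1.7056)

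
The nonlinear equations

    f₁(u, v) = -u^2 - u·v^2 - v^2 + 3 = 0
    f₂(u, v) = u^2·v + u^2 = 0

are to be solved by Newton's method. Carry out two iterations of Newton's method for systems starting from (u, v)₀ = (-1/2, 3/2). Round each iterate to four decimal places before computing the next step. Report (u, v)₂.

At (-1/2, 3/2): F = (1.6250, 0.6250).
Jacobian J = [[-2·u - v^2, -2·u·v - 2·v], [2·u·v + 2·u, u^2]].
At the point, J = [[-1.2500, -1.5000], [-2.5000, 0.2500]] (det J = -4.0625).
Solving J·Δ = −F gives Δ = (0.3308, 0.8077).
Then the next iterate is (u, v)₁ = (-0.1692, 2.3077).
Round to (-0.1692, 2.3077) and repeat: F = (-1.453037, 0.094695), J = [[-4.987079, -3.834474], [-1.119326, 0.028629]].
Δ = (0.0725, -0.4732), so (u, v)₂ = (-0.0967, 1.8345).

(-0.0967, 1.8345)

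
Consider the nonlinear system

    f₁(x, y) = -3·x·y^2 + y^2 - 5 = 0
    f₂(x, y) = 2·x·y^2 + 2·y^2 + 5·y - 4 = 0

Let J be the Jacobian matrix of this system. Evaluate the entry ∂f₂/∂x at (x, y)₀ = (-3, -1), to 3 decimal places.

∂f₂/∂x = 2·y^2.
At (-3, -1) this is 2.000.

2.000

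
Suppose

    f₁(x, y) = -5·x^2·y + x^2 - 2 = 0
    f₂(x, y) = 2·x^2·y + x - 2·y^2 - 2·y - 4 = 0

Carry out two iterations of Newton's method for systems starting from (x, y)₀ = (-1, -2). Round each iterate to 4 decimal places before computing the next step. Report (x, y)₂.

At (-1, -2): F = (9.0000, -13.0000).
Jacobian J = [[-10·x·y + 2·x, -5·x^2], [4·x·y + 1, 2·x^2 - 4·y - 2]].
At the point, J = [[-22.0000, -5.0000], [9.0000, 8.0000]] (det J = -131.0000).
Solving J·Δ = −F gives Δ = (0.0534, 1.5649).
Then the next iterate is (x, y)₁ = (-0.9466, -0.4351).
Round to (-0.9466, -0.4351) and repeat: F = (0.845412, -5.234768), J = [[-6.011857, -4.480258], [2.647463, 1.532503]].
Δ = (8.3672, -11.0389), so (x, y)₂ = (7.4206, -11.4740).

(7.4206, -11.4740)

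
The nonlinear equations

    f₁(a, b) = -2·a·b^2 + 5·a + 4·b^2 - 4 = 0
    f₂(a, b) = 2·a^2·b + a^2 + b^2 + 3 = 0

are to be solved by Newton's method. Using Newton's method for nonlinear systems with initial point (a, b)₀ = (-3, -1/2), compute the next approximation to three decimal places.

(0.242, -0.691)

At (-3, -1/2): F = (-16.500, 3.250).
Jacobian J = [[-2·b^2 + 5, -4·a·b + 8·b], [4·a·b + 2·a, 2·a^2 + 2·b]].
At the point, J = [[4.500, -10.000], [0.000, 17.000]] (det J = 76.500).
Solving J·Δ = −F gives Δ = (3.242, -0.191).
Then the next iterate is (a, b)₁ = (0.242, -0.691).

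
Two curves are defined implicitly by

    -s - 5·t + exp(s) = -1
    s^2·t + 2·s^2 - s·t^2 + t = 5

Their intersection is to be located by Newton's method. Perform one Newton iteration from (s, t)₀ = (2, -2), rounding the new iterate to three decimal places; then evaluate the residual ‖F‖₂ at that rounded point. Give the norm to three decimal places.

11.370

At (2, -2): F = (16.38906, -15.000).
Jacobian J = [[exp(s) - 1, -5], [2·s·t + 4·s - t^2, s^2 - 2·s·t + 1]].
At the point, J = [[6.38906, -5.000], [-4.000, 13.000]] (det J = 63.05773).
Solving J·Δ = −F gives Δ = (-2.189, 0.480).
Then the next iterate is (s, t)₁ = (-0.189, -1.520).
Re-evaluating at (-0.189, -1.520): F = (9.61679, -6.06619), so ‖F‖₂ = 11.370.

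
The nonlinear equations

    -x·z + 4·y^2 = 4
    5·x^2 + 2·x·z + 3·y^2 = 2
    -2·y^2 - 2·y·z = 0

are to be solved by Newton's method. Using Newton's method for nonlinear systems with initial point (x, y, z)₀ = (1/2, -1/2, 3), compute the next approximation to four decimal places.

At (1/2, -1/2, 3): F = (-4.5000, 3.0000, 2.5000).
Jacobian J = [[-z, 8·y, -x], [10·x + 2·z, 6·y, 2·x], [0, -4·y - 2·z, -2·y]].
At the point, J = [[-3.0000, -4.0000, -0.5000], [11.0000, -3.0000, 1.0000], [0.0000, -4.0000, 1.0000]] (det J = 63.0000).
Solving J·Δ = −F gives Δ = (0.0040, -0.5437, -4.6746).
Then the next iterate is (x, y, z)₁ = (0.5040, -1.0437, -1.6746).

(0.5040, -1.0437, -1.6746)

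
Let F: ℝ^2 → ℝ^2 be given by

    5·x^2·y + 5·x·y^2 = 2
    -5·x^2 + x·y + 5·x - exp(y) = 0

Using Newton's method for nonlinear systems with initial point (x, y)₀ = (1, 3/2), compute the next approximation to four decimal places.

(1.0615, 0.5818)

At (1, 3/2): F = (16.7500, -2.981689).
Jacobian J = [[10·x·y + 5·y^2, 5·x^2 + 10·x·y], [-10·x + y + 5, x - exp(y)]].
At the point, J = [[26.2500, 20.0000], [-3.5000, -3.481689]] (det J = -21.394338).
Solving J·Δ = −F gives Δ = (0.0615, -0.9182).
Then the next iterate is (x, y)₁ = (1.0615, 0.5818).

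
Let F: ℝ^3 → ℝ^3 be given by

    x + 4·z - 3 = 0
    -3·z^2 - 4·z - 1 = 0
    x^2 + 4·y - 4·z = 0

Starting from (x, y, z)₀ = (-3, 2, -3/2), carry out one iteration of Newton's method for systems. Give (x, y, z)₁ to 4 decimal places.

(7.6000, 12.5000, -1.1500)

At (-3, 2, -3/2): F = (-12.0000, -1.7500, 23.0000).
Jacobian J = [[1, 0, 4], [0, 0, -6·z - 4], [2·x, 4, -4]].
At the point, J = [[1.0000, 0.0000, 4.0000], [0.0000, 0.0000, 5.0000], [-6.0000, 4.0000, -4.0000]] (det J = -20.0000).
Solving J·Δ = −F gives Δ = (10.6000, 10.5000, 0.3500).
Then the next iterate is (x, y, z)₁ = (7.6000, 12.5000, -1.1500).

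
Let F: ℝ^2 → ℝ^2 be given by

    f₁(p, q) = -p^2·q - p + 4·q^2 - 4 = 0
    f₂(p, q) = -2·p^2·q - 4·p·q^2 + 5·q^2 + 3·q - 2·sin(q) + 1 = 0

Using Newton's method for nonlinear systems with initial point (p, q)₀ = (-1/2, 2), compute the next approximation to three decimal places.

(0.094, 1.200)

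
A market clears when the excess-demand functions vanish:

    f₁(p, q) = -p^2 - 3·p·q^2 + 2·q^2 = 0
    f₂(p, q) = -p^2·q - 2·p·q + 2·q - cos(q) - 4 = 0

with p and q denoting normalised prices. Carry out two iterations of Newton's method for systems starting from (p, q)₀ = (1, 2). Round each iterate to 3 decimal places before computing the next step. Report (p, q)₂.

At (1, 2): F = (-5.000, -5.58385).
Jacobian J = [[-2·p - 3·q^2, -6·p·q + 4·q], [-2·p·q - 2·q, -p^2 - 2·p + sin(q) + 2]].
At the point, J = [[-14.000, -4.000], [-8.000, -0.09070]] (det J = -30.73016).
Solving J·Δ = −F gives Δ = (-0.712, 1.242).
Then the next iterate is (p, q)₁ = (0.288, 3.242).
Round to (0.288, 3.242) and repeat: F = (11.85706, 1.34267), J = [[-32.10769, 7.36582], [-8.35139, 1.24082]].
Δ = (-0.222, -2.580), so (p, q)₂ = (0.066, 0.662).

(0.066, 0.662)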